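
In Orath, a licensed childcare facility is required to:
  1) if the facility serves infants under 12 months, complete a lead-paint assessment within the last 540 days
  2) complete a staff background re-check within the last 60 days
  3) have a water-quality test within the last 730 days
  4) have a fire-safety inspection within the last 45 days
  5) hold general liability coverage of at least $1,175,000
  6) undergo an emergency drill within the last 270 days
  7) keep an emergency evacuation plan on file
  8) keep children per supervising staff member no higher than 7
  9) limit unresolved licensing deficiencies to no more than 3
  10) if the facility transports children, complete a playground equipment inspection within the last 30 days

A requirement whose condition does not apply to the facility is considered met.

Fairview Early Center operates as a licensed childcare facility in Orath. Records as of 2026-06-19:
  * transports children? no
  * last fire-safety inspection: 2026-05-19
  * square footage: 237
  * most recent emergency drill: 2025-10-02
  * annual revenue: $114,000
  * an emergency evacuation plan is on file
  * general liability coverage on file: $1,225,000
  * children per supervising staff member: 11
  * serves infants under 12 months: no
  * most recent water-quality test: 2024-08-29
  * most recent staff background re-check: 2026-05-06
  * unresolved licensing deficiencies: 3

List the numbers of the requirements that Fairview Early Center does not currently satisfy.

1. condition 'serves infants under 12 months' does not hold → requirement n/a → met
2. staff background re-check 44 days ago vs limit 60 → met
3. water-quality test 659 days ago vs limit 730 → met
4. fire-safety inspection 31 days ago vs limit 45 → met
5. general liability coverage $1,225,000 ≥ $1,175,000 → met
6. emergency drill 260 days ago vs limit 270 → met
7. emergency evacuation plan present → met
8. children per supervising staff member 11 > 7 → not met
9. unresolved licensing deficiencies 3 ≤ 3 → met
10. condition 'transports children' does not hold → requirement n/a → met
Not met: 8

8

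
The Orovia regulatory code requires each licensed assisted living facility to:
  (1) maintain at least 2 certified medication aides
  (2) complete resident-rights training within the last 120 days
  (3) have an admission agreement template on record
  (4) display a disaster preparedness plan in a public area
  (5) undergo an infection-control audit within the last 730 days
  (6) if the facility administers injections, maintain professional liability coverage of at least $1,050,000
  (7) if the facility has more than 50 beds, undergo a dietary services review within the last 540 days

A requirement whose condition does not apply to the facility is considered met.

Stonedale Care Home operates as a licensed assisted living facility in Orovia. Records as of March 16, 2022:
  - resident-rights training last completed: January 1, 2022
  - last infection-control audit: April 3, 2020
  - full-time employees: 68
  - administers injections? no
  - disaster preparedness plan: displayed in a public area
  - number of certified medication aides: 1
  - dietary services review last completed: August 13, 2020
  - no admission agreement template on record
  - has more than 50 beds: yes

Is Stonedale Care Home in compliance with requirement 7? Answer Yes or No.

7. condition 'has more than 50 beds' holds; dietary services review 580 days ago vs limit 540 → not met

No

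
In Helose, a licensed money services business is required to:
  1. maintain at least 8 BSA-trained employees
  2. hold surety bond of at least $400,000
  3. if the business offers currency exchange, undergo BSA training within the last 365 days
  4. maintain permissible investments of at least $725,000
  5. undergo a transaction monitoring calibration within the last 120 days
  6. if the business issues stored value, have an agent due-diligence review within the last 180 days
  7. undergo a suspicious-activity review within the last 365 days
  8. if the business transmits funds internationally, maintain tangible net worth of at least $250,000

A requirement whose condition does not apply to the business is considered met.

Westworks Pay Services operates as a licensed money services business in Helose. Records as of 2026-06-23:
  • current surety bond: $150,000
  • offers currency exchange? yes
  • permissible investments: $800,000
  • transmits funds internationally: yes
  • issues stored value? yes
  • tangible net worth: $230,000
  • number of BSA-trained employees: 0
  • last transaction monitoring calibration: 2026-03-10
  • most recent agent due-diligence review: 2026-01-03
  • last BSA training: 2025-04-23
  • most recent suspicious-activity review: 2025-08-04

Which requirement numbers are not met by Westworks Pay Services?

1, 2, 3, 8

1. BSA-trained employees 0 < 8 → not met
2. surety bond $150,000 < $400,000 → not met
3. condition 'offers currency exchange' holds; BSA training 426 days ago vs limit 365 → not met
4. permissible investments $800,000 ≥ $725,000 → met
5. transaction monitoring calibration 105 days ago vs limit 120 → met
6. condition 'issues stored value' holds; agent due-diligence review 171 days ago vs limit 180 → met
7. suspicious-activity review 323 days ago vs limit 365 → met
8. condition 'transmits funds internationally' holds; tangible net worth $230,000 < $250,000 → not met
Not met: 1, 2, 3, 8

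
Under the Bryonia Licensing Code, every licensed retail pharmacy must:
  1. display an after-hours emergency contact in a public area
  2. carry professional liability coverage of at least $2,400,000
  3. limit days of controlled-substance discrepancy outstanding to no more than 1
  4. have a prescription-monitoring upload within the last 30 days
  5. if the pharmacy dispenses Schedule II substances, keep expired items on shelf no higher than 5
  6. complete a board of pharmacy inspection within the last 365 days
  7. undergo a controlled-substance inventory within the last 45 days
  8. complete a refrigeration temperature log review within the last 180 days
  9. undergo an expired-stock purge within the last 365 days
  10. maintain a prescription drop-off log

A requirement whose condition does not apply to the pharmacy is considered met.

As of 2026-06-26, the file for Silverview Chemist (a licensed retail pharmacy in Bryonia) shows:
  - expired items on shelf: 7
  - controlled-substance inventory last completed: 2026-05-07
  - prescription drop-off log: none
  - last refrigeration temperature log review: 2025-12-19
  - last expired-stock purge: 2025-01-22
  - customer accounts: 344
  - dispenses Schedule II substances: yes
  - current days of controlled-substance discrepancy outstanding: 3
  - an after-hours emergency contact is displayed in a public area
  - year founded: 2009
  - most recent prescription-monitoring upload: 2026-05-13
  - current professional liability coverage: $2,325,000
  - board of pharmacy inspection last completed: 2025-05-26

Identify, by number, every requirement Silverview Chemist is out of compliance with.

2, 3, 4, 5, 6, 7, 8, 9, 10

1. after-hours emergency contact present → met
2. professional liability coverage $2,325,000 < $2,400,000 → not met
3. days of controlled-substance discrepancy outstanding 3 > 1 → not met
4. prescription-monitoring upload 44 days ago vs limit 30 → not met
5. condition 'dispenses Schedule II substances' holds; expired items on shelf 7 > 5 → not met
6. board of pharmacy inspection 396 days ago vs limit 365 → not met
7. controlled-substance inventory 50 days ago vs limit 45 → not met
8. refrigeration temperature log review 189 days ago vs limit 180 → not met
9. expired-stock purge 520 days ago vs limit 365 → not met
10. prescription drop-off log absent → not met
Not met: 2, 3, 4, 5, 6, 7, 8, 9, 10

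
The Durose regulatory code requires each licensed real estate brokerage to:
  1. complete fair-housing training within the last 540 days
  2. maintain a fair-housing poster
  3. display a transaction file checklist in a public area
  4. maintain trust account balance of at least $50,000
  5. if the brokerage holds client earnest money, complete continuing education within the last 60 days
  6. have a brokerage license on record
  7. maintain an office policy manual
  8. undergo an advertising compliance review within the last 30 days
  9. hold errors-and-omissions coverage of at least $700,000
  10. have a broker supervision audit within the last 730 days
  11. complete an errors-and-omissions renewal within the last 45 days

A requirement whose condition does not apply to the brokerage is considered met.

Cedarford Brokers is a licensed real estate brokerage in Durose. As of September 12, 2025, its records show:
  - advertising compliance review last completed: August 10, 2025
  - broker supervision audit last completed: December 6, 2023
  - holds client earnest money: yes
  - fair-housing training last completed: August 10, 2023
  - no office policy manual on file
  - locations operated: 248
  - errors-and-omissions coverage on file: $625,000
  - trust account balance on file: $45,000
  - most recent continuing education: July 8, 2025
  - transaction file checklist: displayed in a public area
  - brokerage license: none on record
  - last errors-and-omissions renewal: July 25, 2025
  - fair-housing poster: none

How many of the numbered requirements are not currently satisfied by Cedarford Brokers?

1. fair-housing training 764 days ago vs limit 540 → not met
2. fair-housing poster absent → not met
3. transaction file checklist present → met
4. trust account balance $45,000 < $50,000 → not met
5. condition 'holds client earnest money' holds; continuing education 66 days ago vs limit 60 → not met
6. brokerage license absent → not met
7. office policy manual absent → not met
8. advertising compliance review 33 days ago vs limit 30 → not met
9. errors-and-omissions coverage $625,000 < $700,000 → not met
10. broker supervision audit 646 days ago vs limit 730 → met
11. errors-and-omissions renewal 49 days ago vs limit 45 → not met
Not met: 9 of 11

9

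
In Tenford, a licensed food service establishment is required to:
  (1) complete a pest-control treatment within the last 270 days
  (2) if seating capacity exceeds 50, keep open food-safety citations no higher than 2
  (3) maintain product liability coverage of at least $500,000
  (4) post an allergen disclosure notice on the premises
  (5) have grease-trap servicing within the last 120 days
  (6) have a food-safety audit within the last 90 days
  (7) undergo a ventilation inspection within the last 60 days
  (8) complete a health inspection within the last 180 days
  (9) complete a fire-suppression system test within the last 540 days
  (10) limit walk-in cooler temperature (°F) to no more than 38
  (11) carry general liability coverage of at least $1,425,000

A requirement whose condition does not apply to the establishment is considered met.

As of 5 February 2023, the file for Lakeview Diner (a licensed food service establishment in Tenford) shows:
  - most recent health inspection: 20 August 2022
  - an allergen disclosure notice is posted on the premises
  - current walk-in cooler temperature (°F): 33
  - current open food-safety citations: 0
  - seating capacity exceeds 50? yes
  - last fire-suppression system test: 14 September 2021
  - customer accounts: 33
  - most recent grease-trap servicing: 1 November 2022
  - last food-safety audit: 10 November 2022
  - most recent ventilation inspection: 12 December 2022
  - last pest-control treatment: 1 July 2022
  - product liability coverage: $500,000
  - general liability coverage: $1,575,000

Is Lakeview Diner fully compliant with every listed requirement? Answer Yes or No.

Yes

1. pest-control treatment 219 days ago vs limit 270 → met
2. condition 'seating capacity exceeds 50' holds; open food-safety citations 0 ≤ 2 → met
3. product liability coverage $500,000 ≥ $500,000 → met
4. allergen disclosure notice present → met
5. grease-trap servicing 96 days ago vs limit 120 → met
6. food-safety audit 87 days ago vs limit 90 → met
7. ventilation inspection 55 days ago vs limit 60 → met
8. health inspection 169 days ago vs limit 180 → met
9. fire-suppression system test 509 days ago vs limit 540 → met
10. walk-in cooler temperature (°F) 33 ≤ 38 → met
11. general liability coverage $1,575,000 ≥ $1,425,000 → met
All met.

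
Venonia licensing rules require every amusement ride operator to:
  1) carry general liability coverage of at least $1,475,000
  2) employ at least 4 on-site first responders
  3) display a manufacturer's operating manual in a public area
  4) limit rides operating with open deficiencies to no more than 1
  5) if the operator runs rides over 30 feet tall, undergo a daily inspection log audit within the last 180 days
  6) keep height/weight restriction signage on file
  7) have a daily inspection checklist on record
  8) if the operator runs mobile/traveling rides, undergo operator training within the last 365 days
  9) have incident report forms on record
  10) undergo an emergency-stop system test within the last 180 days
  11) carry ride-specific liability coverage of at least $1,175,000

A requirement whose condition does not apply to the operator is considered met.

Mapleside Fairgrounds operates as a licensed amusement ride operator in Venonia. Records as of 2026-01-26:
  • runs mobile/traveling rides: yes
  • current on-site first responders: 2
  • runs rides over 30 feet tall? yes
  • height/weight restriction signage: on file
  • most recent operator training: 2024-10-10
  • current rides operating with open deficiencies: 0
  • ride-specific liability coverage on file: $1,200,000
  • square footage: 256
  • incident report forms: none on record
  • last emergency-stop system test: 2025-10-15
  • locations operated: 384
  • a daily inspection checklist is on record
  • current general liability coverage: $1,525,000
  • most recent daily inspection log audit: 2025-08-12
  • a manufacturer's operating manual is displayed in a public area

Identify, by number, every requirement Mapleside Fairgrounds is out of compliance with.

1. general liability coverage $1,525,000 ≥ $1,475,000 → met
2. on-site first responders 2 < 4 → not met
3. manufacturer's operating manual present → met
4. rides operating with open deficiencies 0 ≤ 1 → met
5. condition 'runs rides over 30 feet tall' holds; daily inspection log audit 167 days ago vs limit 180 → met
6. height/weight restriction signage present → met
7. daily inspection checklist present → met
8. condition 'runs mobile/traveling rides' holds; operator training 473 days ago vs limit 365 → not met
9. incident report forms absent → not met
10. emergency-stop system test 103 days ago vs limit 180 → met
11. ride-specific liability coverage $1,200,000 ≥ $1,175,000 → met
Not met: 2, 8, 9

2, 8, 9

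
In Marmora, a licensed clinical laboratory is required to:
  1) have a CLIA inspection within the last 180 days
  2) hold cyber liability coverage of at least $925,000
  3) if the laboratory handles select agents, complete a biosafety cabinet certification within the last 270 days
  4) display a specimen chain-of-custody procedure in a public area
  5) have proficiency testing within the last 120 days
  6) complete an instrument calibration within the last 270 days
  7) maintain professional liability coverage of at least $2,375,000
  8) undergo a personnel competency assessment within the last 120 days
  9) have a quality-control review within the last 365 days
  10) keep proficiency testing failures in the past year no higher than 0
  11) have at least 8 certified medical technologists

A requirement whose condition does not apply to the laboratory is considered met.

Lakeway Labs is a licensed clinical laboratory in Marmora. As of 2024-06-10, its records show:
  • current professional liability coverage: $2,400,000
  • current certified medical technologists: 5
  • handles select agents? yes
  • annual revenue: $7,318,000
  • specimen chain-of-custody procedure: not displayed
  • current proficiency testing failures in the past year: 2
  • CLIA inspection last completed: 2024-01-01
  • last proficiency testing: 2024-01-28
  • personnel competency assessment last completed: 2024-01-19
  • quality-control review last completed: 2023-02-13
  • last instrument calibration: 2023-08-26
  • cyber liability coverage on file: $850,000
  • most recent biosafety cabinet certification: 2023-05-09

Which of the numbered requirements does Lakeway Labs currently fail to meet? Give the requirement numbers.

1. CLIA inspection 161 days ago vs limit 180 → met
2. cyber liability coverage $850,000 < $925,000 → not met
3. condition 'handles select agents' holds; biosafety cabinet certification 398 days ago vs limit 270 → not met
4. specimen chain-of-custody procedure absent → not met
5. proficiency testing 134 days ago vs limit 120 → not met
6. instrument calibration 289 days ago vs limit 270 → not met
7. professional liability coverage $2,400,000 ≥ $2,375,000 → met
8. personnel competency assessment 143 days ago vs limit 120 → not met
9. quality-control review 483 days ago vs limit 365 → not met
10. proficiency testing failures in the past year 2 > 0 → not met
11. certified medical technologists 5 < 8 → not met
Not met: 2, 3, 4, 5, 6, 8, 9, 10, 11

2, 3, 4, 5, 6, 8, 9, 10, 11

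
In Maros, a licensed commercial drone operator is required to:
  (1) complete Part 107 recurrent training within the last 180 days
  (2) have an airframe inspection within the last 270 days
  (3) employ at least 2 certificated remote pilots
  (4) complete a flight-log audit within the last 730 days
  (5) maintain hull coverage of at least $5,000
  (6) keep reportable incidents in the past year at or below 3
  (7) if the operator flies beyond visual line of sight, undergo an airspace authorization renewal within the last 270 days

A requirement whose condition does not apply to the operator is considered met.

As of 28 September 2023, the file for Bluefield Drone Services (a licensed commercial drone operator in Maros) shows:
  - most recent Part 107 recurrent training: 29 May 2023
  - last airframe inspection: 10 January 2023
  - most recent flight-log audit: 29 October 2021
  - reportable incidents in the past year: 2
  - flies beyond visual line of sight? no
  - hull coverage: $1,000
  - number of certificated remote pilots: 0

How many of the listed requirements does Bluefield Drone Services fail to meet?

1. Part 107 recurrent training 122 days ago vs limit 180 → met
2. airframe inspection 261 days ago vs limit 270 → met
3. certificated remote pilots 0 < 2 → not met
4. flight-log audit 699 days ago vs limit 730 → met
5. hull coverage $1,000 < $5,000 → not met
6. reportable incidents in the past year 2 ≤ 3 → met
7. condition 'flies beyond visual line of sight' does not hold → requirement n/a → met
Not met: 2 of 7

2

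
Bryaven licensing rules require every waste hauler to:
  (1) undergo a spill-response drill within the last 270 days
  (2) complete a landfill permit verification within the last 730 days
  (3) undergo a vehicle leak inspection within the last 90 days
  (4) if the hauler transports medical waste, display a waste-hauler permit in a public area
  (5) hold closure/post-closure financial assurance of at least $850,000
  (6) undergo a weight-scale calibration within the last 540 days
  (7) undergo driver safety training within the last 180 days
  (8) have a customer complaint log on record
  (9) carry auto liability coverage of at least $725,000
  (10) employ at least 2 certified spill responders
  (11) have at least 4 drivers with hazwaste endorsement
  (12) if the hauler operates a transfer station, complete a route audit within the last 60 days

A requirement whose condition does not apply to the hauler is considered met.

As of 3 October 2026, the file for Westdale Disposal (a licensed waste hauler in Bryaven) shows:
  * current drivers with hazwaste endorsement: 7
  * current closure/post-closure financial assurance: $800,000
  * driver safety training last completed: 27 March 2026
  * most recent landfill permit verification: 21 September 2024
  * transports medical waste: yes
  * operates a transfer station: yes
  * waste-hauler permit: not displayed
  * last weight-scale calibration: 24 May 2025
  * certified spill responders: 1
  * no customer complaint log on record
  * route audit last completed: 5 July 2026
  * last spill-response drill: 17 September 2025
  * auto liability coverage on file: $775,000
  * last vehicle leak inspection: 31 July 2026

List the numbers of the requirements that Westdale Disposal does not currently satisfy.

1, 2, 4, 5, 7, 8, 10, 12

1. spill-response drill 381 days ago vs limit 270 → not met
2. landfill permit verification 742 days ago vs limit 730 → not met
3. vehicle leak inspection 64 days ago vs limit 90 → met
4. condition 'transports medical waste' holds; waste-hauler permit absent → not met
5. closure/post-closure financial assurance $800,000 < $850,000 → not met
6. weight-scale calibration 497 days ago vs limit 540 → met
7. driver safety training 190 days ago vs limit 180 → not met
8. customer complaint log absent → not met
9. auto liability coverage $775,000 ≥ $725,000 → met
10. certified spill responders 1 < 2 → not met
11. drivers with hazwaste endorsement 7 ≥ 4 → met
12. condition 'operates a transfer station' holds; route audit 90 days ago vs limit 60 → not met
Not met: 1, 2, 4, 5, 7, 8, 10, 12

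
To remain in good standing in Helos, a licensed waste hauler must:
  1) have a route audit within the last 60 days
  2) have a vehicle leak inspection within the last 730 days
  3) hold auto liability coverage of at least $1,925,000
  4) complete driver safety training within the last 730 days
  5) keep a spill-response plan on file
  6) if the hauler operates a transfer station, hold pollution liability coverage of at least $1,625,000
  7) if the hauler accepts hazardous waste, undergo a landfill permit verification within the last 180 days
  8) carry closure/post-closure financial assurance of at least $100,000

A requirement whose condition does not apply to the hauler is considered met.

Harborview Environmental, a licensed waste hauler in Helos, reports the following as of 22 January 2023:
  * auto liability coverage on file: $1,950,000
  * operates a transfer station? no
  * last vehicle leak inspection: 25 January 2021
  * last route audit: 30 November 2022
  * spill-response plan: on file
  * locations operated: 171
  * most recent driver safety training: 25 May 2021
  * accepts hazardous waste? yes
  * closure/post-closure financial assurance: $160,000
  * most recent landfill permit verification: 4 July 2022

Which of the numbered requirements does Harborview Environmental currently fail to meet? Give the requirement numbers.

1. route audit 53 days ago vs limit 60 → met
2. vehicle leak inspection 727 days ago vs limit 730 → met
3. auto liability coverage $1,950,000 ≥ $1,925,000 → met
4. driver safety training 607 days ago vs limit 730 → met
5. spill-response plan present → met
6. condition 'operates a transfer station' does not hold → requirement n/a → met
7. condition 'accepts hazardous waste' holds; landfill permit verification 202 days ago vs limit 180 → not met
8. closure/post-closure financial assurance $160,000 ≥ $100,000 → met
Not met: 7

7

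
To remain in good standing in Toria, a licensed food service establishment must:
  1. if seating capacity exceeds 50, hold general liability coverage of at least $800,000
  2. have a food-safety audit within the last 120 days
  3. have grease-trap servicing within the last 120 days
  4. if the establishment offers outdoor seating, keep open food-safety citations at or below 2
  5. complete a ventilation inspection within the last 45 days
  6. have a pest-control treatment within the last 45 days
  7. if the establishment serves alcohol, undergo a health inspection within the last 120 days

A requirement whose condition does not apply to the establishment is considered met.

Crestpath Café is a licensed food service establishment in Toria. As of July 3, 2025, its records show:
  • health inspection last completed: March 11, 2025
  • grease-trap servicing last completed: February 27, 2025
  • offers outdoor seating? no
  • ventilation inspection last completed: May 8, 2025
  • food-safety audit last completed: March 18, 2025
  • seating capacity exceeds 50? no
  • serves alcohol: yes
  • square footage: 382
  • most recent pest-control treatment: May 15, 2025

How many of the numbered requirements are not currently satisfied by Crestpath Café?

1. condition 'seating capacity exceeds 50' does not hold → requirement n/a → met
2. food-safety audit 107 days ago vs limit 120 → met
3. grease-trap servicing 126 days ago vs limit 120 → not met
4. condition 'offers outdoor seating' does not hold → requirement n/a → met
5. ventilation inspection 56 days ago vs limit 45 → not met
6. pest-control treatment 49 days ago vs limit 45 → not met
7. condition 'serves alcohol' holds; health inspection 114 days ago vs limit 120 → met
Not met: 3 of 7

3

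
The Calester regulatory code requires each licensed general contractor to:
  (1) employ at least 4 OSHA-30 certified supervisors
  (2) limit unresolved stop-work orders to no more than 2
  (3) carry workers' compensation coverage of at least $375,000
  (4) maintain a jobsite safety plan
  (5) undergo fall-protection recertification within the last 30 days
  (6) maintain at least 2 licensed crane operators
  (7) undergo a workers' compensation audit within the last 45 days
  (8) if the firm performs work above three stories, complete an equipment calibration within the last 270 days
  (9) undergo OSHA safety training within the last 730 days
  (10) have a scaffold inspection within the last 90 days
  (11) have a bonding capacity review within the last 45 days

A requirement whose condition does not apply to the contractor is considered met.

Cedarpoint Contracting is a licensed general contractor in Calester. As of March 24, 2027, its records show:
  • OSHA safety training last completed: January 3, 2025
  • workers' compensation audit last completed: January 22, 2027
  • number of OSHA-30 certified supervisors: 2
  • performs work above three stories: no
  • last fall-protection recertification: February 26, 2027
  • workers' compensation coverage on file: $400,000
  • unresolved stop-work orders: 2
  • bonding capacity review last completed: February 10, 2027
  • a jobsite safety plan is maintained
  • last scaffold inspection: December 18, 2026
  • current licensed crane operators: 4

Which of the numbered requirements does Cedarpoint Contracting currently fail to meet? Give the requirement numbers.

1, 7, 9, 10

1. OSHA-30 certified supervisors 2 < 4 → not met
2. unresolved stop-work orders 2 ≤ 2 → met
3. workers' compensation coverage $400,000 ≥ $375,000 → met
4. jobsite safety plan present → met
5. fall-protection recertification 26 days ago vs limit 30 → met
6. licensed crane operators 4 ≥ 2 → met
7. workers' compensation audit 61 days ago vs limit 45 → not met
8. condition 'performs work above three stories' does not hold → requirement n/a → met
9. OSHA safety training 810 days ago vs limit 730 → not met
10. scaffold inspection 96 days ago vs limit 90 → not met
11. bonding capacity review 42 days ago vs limit 45 → met
Not met: 1, 7, 9, 10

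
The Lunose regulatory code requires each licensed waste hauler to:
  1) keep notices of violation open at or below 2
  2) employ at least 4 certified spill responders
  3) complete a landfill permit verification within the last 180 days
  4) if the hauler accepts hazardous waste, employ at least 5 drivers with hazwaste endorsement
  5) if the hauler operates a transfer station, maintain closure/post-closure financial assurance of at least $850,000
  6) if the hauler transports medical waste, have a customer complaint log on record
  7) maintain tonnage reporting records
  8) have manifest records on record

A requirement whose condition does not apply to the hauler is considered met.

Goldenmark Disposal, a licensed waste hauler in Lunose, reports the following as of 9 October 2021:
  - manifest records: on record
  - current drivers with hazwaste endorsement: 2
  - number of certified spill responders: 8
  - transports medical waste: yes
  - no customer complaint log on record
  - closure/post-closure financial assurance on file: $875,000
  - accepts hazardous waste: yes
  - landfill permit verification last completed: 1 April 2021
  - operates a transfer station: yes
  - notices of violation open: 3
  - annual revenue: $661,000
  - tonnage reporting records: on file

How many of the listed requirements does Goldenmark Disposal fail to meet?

4

1. notices of violation open 3 > 2 → not met
2. certified spill responders 8 ≥ 4 → met
3. landfill permit verification 191 days ago vs limit 180 → not met
4. condition 'accepts hazardous waste' holds; drivers with hazwaste endorsement 2 < 5 → not met
5. condition 'operates a transfer station' holds; closure/post-closure financial assurance $875,000 ≥ $850,000 → met
6. condition 'transports medical waste' holds; customer complaint log absent → not met
7. tonnage reporting records present → met
8. manifest records present → met
Not met: 4 of 8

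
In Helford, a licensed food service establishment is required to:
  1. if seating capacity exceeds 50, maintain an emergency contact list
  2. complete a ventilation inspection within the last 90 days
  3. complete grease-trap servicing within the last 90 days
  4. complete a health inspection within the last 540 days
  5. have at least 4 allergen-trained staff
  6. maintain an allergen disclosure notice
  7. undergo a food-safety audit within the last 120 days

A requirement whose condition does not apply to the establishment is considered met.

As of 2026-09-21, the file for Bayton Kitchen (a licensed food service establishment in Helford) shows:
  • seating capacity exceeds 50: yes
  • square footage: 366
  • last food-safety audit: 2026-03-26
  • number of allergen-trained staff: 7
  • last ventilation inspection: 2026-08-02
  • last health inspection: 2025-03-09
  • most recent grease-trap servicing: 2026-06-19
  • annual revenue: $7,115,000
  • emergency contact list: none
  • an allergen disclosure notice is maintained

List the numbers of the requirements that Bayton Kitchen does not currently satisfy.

1. condition 'seating capacity exceeds 50' holds; emergency contact list absent → not met
2. ventilation inspection 50 days ago vs limit 90 → met
3. grease-trap servicing 94 days ago vs limit 90 → not met
4. health inspection 561 days ago vs limit 540 → not met
5. allergen-trained staff 7 ≥ 4 → met
6. allergen disclosure notice present → met
7. food-safety audit 179 days ago vs limit 120 → not met
Not met: 1, 3, 4, 7

1, 3, 4, 7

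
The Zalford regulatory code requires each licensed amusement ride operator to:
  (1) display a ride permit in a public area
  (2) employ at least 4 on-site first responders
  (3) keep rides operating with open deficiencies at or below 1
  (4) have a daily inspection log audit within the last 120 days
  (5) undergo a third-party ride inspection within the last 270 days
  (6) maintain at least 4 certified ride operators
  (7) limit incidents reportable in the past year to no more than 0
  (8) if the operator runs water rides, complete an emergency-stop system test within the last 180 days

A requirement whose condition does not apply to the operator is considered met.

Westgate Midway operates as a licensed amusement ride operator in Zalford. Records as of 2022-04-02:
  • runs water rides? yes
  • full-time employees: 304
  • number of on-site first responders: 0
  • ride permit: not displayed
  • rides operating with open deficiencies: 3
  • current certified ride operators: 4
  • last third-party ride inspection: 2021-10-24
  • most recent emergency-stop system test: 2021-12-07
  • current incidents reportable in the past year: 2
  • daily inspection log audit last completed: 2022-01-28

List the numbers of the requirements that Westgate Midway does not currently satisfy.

1. ride permit absent → not met
2. on-site first responders 0 < 4 → not met
3. rides operating with open deficiencies 3 > 1 → not met
4. daily inspection log audit 64 days ago vs limit 120 → met
5. third-party ride inspection 160 days ago vs limit 270 → met
6. certified ride operators 4 ≥ 4 → met
7. incidents reportable in the past year 2 > 0 → not met
8. condition 'runs water rides' holds; emergency-stop system test 116 days ago vs limit 180 → met
Not met: 1, 2, 3, 7

1, 2, 3, 7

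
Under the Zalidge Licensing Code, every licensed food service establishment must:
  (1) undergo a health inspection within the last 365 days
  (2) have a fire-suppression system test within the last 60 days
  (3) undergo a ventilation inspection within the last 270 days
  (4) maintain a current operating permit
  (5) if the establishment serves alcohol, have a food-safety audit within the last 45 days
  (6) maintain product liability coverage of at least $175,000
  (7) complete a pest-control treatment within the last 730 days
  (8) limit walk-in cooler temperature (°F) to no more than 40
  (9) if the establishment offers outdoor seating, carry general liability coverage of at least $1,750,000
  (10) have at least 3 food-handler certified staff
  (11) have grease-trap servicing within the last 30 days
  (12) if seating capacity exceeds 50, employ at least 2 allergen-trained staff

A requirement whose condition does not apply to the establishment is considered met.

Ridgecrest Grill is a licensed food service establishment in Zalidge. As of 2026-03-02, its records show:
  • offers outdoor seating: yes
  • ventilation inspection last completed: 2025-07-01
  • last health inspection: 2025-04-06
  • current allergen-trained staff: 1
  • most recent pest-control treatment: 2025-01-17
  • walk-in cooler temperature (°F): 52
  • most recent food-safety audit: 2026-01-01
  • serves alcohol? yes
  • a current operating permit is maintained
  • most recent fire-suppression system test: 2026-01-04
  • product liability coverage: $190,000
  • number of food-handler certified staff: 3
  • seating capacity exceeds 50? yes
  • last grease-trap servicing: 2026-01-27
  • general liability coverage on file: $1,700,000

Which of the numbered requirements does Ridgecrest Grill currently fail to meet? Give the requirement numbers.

1. health inspection 330 days ago vs limit 365 → met
2. fire-suppression system test 57 days ago vs limit 60 → met
3. ventilation inspection 244 days ago vs limit 270 → met
4. current operating permit present → met
5. condition 'serves alcohol' holds; food-safety audit 60 days ago vs limit 45 → not met
6. product liability coverage $190,000 ≥ $175,000 → met
7. pest-control treatment 409 days ago vs limit 730 → met
8. walk-in cooler temperature (°F) 52 > 40 → not met
9. condition 'offers outdoor seating' holds; general liability coverage $1,700,000 < $1,750,000 → not met
10. food-handler certified staff 3 ≥ 3 → met
11. grease-trap servicing 34 days ago vs limit 30 → not met
12. condition 'seating capacity exceeds 50' holds; allergen-trained staff 1 < 2 → not met
Not met: 5, 8, 9, 11, 12

5, 8, 9, 11, 12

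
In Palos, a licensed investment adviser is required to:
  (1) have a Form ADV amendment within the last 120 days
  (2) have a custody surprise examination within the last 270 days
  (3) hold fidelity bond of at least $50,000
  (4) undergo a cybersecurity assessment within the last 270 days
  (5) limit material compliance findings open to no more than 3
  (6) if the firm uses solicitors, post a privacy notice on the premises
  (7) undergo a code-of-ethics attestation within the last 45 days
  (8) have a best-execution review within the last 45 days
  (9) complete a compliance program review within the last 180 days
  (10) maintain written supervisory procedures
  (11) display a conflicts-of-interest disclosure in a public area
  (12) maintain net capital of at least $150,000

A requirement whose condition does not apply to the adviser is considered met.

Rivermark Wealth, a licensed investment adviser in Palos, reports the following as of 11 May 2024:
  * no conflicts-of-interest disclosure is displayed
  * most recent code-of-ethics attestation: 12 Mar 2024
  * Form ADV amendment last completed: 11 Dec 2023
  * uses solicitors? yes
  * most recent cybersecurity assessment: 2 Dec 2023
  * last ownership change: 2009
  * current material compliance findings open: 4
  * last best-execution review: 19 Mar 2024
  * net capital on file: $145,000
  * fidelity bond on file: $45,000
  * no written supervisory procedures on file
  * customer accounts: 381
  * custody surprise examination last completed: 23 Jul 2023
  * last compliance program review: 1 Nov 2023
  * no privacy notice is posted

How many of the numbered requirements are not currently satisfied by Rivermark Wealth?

11

1. Form ADV amendment 152 days ago vs limit 120 → not met
2. custody surprise examination 293 days ago vs limit 270 → not met
3. fidelity bond $45,000 < $50,000 → not met
4. cybersecurity assessment 161 days ago vs limit 270 → met
5. material compliance findings open 4 > 3 → not met
6. condition 'uses solicitors' holds; privacy notice absent → not met
7. code-of-ethics attestation 60 days ago vs limit 45 → not met
8. best-execution review 53 days ago vs limit 45 → not met
9. compliance program review 192 days ago vs limit 180 → not met
10. written supervisory procedures absent → not met
11. conflicts-of-interest disclosure absent → not met
12. net capital $145,000 < $150,000 → not met
Not met: 11 of 12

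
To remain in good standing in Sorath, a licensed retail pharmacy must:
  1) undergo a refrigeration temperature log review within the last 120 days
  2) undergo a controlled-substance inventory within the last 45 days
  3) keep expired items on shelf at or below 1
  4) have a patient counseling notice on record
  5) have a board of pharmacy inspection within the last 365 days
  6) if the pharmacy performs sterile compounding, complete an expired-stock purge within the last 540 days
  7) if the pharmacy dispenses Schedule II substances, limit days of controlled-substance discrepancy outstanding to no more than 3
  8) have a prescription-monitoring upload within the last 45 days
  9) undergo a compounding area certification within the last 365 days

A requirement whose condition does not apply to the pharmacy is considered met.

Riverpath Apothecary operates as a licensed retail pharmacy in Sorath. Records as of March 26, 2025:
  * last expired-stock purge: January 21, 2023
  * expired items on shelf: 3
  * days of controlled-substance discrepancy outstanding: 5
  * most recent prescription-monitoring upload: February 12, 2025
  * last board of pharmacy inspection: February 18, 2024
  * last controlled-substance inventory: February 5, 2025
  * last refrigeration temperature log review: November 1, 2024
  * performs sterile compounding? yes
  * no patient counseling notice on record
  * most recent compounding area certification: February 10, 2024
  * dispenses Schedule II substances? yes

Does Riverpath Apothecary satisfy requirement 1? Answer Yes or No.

No

1. refrigeration temperature log review 145 days ago vs limit 120 → not met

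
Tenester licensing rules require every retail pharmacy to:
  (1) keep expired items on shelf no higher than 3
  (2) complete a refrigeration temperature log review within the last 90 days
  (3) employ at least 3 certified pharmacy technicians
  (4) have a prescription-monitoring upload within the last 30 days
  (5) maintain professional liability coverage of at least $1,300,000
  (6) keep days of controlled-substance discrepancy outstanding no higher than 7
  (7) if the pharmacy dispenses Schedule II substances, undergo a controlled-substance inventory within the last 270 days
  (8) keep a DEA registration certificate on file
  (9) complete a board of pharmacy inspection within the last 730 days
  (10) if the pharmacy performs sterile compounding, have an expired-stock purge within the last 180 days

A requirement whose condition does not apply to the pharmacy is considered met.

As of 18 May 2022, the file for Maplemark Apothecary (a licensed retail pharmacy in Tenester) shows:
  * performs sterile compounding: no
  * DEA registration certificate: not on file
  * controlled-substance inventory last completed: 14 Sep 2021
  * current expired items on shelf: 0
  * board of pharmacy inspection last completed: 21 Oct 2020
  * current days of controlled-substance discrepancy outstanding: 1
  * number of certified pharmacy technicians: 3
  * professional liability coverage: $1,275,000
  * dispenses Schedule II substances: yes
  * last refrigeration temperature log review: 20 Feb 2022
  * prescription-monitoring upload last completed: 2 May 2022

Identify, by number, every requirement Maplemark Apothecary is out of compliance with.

5, 8

1. expired items on shelf 0 ≤ 3 → met
2. refrigeration temperature log review 87 days ago vs limit 90 → met
3. certified pharmacy technicians 3 ≥ 3 → met
4. prescription-monitoring upload 16 days ago vs limit 30 → met
5. professional liability coverage $1,275,000 < $1,300,000 → not met
6. days of controlled-substance discrepancy outstanding 1 ≤ 7 → met
7. condition 'dispenses Schedule II substances' holds; controlled-substance inventory 246 days ago vs limit 270 → met
8. DEA registration certificate absent → not met
9. board of pharmacy inspection 574 days ago vs limit 730 → met
10. condition 'performs sterile compounding' does not hold → requirement n/a → met
Not met: 5, 8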